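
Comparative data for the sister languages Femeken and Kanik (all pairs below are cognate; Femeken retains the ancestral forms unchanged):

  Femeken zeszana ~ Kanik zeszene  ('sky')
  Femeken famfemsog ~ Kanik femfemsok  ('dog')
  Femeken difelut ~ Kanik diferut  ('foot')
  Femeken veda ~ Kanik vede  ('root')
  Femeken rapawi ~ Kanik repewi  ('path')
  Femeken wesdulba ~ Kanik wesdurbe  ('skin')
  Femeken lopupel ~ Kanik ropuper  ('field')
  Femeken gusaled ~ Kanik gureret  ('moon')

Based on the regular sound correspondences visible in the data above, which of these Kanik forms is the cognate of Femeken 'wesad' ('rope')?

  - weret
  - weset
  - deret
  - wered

weret

gusaled ~ gureret — Femeken s corresponds to Kanik r between vowels (before a back vowel).
rapawi ~ repewi, gusaled ~ gureret — Femeken a corresponds to Kanik e after a consonant, before a consonant other than r, m, n, p, b, f, v.
gusaled ~ gureret — Femeken d corresponds to Kanik t word-finally.
Applying these to Femeken 'wesad':
  wesad → werad   (s→r between vowels (before a back vowel))
  werad → wered   (a→e after a consonant, before a consonant other than r, m, n, p, b, f, v)
  wered → weret   (d→t word-finally)
So the Kanik cognate is 'weret'.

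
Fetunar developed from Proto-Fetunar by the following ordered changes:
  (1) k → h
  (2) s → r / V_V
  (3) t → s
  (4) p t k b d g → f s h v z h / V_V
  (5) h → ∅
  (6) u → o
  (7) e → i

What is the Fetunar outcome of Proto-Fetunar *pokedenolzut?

Fetunar: *pokedenolzut > pohedenolzut > pohedenolzus > pohezenolzus > poezenolzus > poezenolzos > poizinolzos  (by unconditioned shift, unconditioned shift, intervocalic lenition, h-loss, vowel merger, vowel merger)

poizinolzos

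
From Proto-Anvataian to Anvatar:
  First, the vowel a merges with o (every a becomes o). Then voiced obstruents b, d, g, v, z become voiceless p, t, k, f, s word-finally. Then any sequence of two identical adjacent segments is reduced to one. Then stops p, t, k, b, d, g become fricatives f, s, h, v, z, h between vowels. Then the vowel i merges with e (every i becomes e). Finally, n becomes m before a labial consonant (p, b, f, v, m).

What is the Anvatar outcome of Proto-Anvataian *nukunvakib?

Anvatar: *nukunvakib
  nukunvakib → nukunvokib   [vowel merger]
  nukunvokib → nukunvokip   [final devoicing]
  nukunvokip (rule 3 does not apply)
  nukunvokip → nuhunvohip   [intervocalic lenition]
  nuhunvohip → nuhunvohep   [vowel merger]
  nuhunvohep → nuhumvohep   [nasal place assimilation]
  giving Anvatar nuhumvohep.

nuhumvohep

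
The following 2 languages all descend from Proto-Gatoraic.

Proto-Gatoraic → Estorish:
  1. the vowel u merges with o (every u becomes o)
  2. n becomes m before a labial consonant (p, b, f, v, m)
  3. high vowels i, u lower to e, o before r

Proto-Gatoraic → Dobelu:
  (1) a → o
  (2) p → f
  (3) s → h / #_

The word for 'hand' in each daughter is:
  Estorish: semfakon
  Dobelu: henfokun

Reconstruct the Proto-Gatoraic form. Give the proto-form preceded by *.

*senfakun

Position 7: Estorish has o, Dobelu has u. Dobelu preserves u here (none of its changes turn any other segment into u), so the proto-segment is *u.
Position 5: Estorish has a, Dobelu has o. Estorish preserves a here (none of its changes turn any other segment into a), so the proto-segment is *a.
Verify the candidate proto-form against each daughter:
Estorish: *senfakun
  senfakun → senfakon   [vowel merger]
  senfakon → semfakon   [nasal place assimilation]
  semfakon (rule 3 does not apply)
  giving Estorish semfakon.
Dobelu: *senfakun > senfokun > henfokun  (by vowel merger, debuccalisation)
No other proto-form is consistent with every reflex, so the reconstruction is *senfakun.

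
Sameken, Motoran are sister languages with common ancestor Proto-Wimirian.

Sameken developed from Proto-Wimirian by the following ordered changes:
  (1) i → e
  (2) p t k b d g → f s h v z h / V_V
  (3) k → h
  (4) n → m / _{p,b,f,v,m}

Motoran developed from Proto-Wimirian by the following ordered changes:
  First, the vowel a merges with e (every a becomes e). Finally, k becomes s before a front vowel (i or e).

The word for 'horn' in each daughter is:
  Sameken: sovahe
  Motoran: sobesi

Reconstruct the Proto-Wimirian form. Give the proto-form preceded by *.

*sobaki

Position 3: Sameken has v, Motoran has b. Motoran preserves b here (none of its changes turn any other segment into b), so the proto-segment is *b.
Position 5: Sameken has h, Motoran has s. Taking the neighbouring segments as reconstructed: Sameken h could go back to *k or *g or *h; Motoran s could go back to *k or *s — the one source consistent with every daughter is *k.
This points to *sobaki. Verify forward in each daughter:
Sameken: *sobaki > sobake > sovahe  (by vowel merger, intervocalic lenition)
Motoran: *sobaki > sobeki > sobesi  (by vowel merger, palatalisation)
No other proto-form is consistent with every reflex, so the reconstruction is *sobaki.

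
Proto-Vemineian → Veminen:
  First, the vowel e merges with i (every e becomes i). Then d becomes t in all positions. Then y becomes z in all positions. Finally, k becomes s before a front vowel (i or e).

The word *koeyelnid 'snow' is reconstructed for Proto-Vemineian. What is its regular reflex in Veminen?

Veminen: *koeyelnid > koiyilnid > koiyilnit > koizilnit  (by vowel merger, unconditioned shift, unconditioned shift)

koizilnit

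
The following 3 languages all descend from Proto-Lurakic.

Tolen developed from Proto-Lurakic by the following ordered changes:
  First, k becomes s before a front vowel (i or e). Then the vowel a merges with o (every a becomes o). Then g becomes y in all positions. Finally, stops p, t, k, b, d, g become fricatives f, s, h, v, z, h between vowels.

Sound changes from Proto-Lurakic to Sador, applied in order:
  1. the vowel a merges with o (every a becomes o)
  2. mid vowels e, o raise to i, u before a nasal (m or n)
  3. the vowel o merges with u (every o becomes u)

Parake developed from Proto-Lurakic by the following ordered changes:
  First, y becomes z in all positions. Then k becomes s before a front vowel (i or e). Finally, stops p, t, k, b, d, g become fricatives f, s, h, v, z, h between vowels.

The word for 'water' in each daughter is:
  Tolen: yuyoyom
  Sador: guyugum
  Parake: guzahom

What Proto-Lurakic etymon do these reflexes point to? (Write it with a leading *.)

*guyagom

Position 6: Tolen has o, Sador has u, Parake has o. Parake preserves o here (none of its changes turn any other segment into o), so the proto-segment is *o.
Position 5: Tolen has y, Sador has g, Parake has h. Sador preserves g here (none of its changes turn any other segment into g), so the proto-segment is *g.
Verify the candidate proto-form against each daughter:
Tolen: *guyagom
  guyagom (rule 1 does not apply)
  guyagom → guyogom   [vowel merger]
  guyogom → yuyoyom   [unconditioned shift]
  yuyoyom (rule 4 does not apply)
  giving Tolen yuyoyom.
Sador: start from *guyagom.
  rule 1 (vowel merger): guyagom → guyogom
  rule 2 (pre-nasal raising): guyogom → guyogum
  rule 3 (vowel merger): guyogum → guyugum
  ⇒ Sador guyugum
Parake: start from *guyagom.
  rule 1 (unconditioned shift): guyagom → guzagom
  rule 2: no change — guzagom
  rule 3 (intervocalic lenition): guzagom → guzahom
  ⇒ Parake guzahom
*guyagom is the unique common source.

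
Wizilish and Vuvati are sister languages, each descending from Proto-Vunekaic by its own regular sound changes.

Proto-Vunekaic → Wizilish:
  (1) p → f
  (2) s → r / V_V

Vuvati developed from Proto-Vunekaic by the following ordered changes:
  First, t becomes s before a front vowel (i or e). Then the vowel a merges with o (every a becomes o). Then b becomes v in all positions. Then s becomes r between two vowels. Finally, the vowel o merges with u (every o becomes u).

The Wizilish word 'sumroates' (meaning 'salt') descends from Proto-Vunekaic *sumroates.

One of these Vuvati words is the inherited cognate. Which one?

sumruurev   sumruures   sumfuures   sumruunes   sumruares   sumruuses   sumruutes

Vuvati: start from *sumroates.
  rule 1 (palatalisation): sumroates → sumroases
  rule 2 (vowel merger): sumroases → sumrooses
  rule 3: no change — sumrooses
  rule 4 (rhotacism): sumrooses → sumroores
  rule 5 (vowel merger): sumroores → sumruures
  ⇒ Vuvati sumruures
The other candidates each miss or misapply at least one Vuvati change.

sumruures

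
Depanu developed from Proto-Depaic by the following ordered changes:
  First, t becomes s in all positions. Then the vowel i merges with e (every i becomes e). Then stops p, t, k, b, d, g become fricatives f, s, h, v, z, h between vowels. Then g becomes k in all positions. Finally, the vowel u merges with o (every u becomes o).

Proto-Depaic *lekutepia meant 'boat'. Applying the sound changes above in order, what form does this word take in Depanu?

Depanu: *lekutepia > lekusepia > lekusepea > lehusefea > lehosefea  (by unconditioned shift, vowel merger, intervocalic lenition, vowel merger)

lehosefea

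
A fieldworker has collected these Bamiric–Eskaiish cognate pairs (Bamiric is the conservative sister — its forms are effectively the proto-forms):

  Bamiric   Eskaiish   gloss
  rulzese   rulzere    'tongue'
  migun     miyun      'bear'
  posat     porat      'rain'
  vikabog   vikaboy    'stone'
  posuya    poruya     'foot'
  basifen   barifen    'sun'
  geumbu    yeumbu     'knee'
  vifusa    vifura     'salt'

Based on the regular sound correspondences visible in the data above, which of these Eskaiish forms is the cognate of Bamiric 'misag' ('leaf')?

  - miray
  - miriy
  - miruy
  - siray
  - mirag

posat ~ porat, vifusa ~ vifura — Bamiric s corresponds to Eskaiish r between vowels (before a back vowel).
vikabog ~ vikaboy — Bamiric g corresponds to Eskaiish y word-finally.
Applying these to Bamiric 'misag':
  misag → mirag   (s→r between vowels (before a back vowel))
  mirag → miray   (g→y word-finally)
So the Eskaiish cognate is 'miray'.

miray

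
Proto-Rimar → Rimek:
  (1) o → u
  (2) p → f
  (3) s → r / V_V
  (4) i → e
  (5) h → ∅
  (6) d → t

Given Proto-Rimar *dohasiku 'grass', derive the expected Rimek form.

Rimek: start from *dohasiku.
  rule 1 (vowel merger): dohasiku → duhasiku
  rule 2: no change — duhasiku
  rule 3 (rhotacism): duhasiku → duhariku
  rule 4 (vowel merger): duhariku → duhareku
  rule 5 (h-loss): duhareku → duareku
  rule 6 (unconditioned shift): duareku → tuareku
  ⇒ Rimek tuareku

tuareku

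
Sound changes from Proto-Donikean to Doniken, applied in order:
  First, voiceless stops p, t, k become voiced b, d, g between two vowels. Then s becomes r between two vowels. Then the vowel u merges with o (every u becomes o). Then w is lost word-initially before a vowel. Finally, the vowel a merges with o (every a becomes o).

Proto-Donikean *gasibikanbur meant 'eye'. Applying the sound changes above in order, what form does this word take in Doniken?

goribigonbor

Doniken: start from *gasibikanbur.
  rule 1 (intervocalic voicing): gasibikanbur → gasibiganbur
  rule 2 (rhotacism): gasibiganbur → garibiganbur
  rule 3 (vowel merger): garibiganbur → garibiganbor
  rule 4: no change — garibiganbor
  rule 5 (vowel merger): garibiganbor → goribigonbor
  ⇒ Doniken goribigonbor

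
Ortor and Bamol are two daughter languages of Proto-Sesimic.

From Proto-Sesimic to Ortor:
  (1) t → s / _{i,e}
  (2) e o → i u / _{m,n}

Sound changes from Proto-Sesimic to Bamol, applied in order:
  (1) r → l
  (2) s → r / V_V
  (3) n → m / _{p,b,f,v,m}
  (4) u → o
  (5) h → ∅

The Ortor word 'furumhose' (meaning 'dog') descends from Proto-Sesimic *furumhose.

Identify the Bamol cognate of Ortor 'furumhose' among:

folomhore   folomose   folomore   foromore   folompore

folomore

Bamol: start from *furumhose.
  rule 1 (unconditioned shift): furumhose → fulumhose
  rule 2 (rhotacism): fulumhose → fulumhore
  rule 3: no change — fulumhore
  rule 4 (vowel merger): fulumhore → folomhore
  rule 5 (h-loss): folomhore → folomore
  ⇒ Bamol folomore
Only 'folomore' matches the regular Bamol development of *furumhose.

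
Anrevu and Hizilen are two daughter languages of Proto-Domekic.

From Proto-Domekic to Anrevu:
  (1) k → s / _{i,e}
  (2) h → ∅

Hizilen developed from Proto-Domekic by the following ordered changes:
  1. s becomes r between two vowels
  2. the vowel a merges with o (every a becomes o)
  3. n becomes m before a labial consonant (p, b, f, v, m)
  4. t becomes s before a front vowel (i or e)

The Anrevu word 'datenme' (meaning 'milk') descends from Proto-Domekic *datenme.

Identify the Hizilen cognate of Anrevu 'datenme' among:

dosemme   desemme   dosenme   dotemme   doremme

dosemme

Hizilen: *datenme
  datenme (rule 1 does not apply)
  datenme → dotenme   [vowel merger]
  dotenme → dotemme   [nasal place assimilation]
  dotemme → dosemme   [palatalisation]
  giving Hizilen dosemme.
Among the options, 'dosemme' alone shows every Hizilen change applied in order.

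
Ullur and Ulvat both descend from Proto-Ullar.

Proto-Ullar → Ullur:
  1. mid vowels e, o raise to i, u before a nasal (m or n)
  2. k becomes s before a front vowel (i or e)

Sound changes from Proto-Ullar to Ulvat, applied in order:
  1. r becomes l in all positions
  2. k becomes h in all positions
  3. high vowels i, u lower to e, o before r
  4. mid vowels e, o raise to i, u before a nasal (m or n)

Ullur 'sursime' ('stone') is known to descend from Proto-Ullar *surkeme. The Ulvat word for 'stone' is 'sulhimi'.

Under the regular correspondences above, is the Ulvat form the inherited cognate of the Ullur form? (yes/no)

Derive the expected Ulvat reflex of *surkeme:
Ulvat: *surkeme > sulkeme > sulheme > sulhime  (by unconditioned shift, unconditioned shift, pre-nasal raising)
The regular Ulvat reflex would be 'sulhime', but the attested form is 'sulhimi'. The correspondence is irregular, so they are not cognates (the Ulvat form has a different source).

no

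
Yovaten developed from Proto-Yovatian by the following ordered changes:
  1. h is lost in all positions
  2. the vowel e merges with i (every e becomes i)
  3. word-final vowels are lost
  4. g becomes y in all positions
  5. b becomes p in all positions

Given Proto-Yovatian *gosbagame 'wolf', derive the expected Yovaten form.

yospayam

Yovaten: *gosbagame > gosbagami > gosbagam > yosbayam > yospayam  (by vowel merger, apocope, unconditioned shift, unconditioned shift)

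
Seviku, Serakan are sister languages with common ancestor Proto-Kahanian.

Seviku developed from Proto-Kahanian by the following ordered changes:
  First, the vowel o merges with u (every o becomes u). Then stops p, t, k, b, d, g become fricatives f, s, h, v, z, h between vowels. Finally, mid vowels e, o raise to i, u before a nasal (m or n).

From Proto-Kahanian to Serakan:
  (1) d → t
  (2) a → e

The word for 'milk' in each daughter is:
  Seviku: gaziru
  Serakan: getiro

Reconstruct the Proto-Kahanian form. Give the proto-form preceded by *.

*gadiro

Position 6: Seviku has u, Serakan has o. Serakan preserves o here (none of its changes turn any other segment into o), so the proto-segment is *o.
Position 2: Seviku has a, Serakan has e. Seviku preserves a here (none of its changes turn any other segment into a), so the proto-segment is *a.
Position 3: Seviku has z, Serakan has t. Taking the neighbouring segments as reconstructed: Seviku z could go back to *d or *z; Serakan t could go back to *t or *d — the one source consistent with every daughter is *d.
Verify the candidate proto-form against each daughter:
Seviku: *gadiro > gadiru > gaziru  (by vowel merger, intervocalic lenition)
Serakan: *gadiro
  gadiro → gatiro   [unconditioned shift]
  gatiro → getiro   [vowel merger]
  giving Serakan getiro.
Only *gadiro yields all of Seviku gaziru, Serakan getiro.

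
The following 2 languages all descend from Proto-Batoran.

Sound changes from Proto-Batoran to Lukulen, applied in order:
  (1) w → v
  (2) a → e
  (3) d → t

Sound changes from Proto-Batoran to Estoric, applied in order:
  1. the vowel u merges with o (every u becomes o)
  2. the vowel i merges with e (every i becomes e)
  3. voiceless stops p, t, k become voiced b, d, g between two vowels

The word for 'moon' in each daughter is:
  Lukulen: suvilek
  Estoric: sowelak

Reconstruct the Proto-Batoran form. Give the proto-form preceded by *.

Position 3: Lukulen has v, Estoric has w. Estoric preserves w here (none of its changes turn any other segment into w), so the proto-segment is *w.
Position 2: Lukulen has u, Estoric has o. Lukulen preserves u here (none of its changes turn any other segment into u), so the proto-segment is *u.
This points to *suwilak. Verify forward in each daughter:
Lukulen: *suwilak > suvilak > suvilek  (by unconditioned shift, vowel merger)
Estoric: *suwilak
  suwilak → sowilak   [vowel merger]
  sowilak → sowelak   [vowel merger]
  sowelak (rule 3 does not apply)
  giving Estoric sowelak.
*suwilak is the unique common source.

*suwilak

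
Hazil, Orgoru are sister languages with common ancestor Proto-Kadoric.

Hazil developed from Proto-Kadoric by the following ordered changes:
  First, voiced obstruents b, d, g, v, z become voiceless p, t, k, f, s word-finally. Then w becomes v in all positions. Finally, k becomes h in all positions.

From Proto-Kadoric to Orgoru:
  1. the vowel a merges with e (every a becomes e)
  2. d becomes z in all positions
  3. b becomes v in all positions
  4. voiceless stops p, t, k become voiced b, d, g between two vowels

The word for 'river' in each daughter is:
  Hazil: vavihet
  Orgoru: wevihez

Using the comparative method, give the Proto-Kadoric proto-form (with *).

*wavihed

Position 2: Hazil has a, Orgoru has e. Hazil preserves a here (none of its changes turn any other segment into a), so the proto-segment is *a.
Position 1: Hazil has v, Orgoru has w. Orgoru preserves w here (none of its changes turn any other segment into w), so the proto-segment is *w.
This points to *wavihed. Verify forward in each daughter:
Hazil: *wavihed > wavihet > vavihet  (by final devoicing, unconditioned shift)
Orgoru: start from *wavihed.
  rule 1 (vowel merger): wavihed → wevihed
  rule 2 (unconditioned shift): wevihed → wevihez
  rule 3: no change — wevihez
  rule 4: no change — wevihez
  ⇒ Orgoru wevihez
*wavihed is the unique common source.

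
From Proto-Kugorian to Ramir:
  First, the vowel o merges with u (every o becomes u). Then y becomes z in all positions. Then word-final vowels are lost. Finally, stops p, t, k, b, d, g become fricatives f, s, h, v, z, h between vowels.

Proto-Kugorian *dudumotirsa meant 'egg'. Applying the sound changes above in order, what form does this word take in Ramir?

duzumusirs

Ramir: start from *dudumotirsa.
  rule 1 (vowel merger): dudumotirsa → dudumutirsa
  rule 2: no change — dudumutirsa
  rule 3 (apocope): dudumutirsa → dudumutirs
  rule 4 (intervocalic lenition): dudumutirs → duzumusirs
  ⇒ Ramir duzumusirs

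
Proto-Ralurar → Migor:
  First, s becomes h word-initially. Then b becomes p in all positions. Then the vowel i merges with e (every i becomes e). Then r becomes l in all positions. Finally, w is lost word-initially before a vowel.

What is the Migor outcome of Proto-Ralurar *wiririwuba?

elelewupa

Migor: *wiririwuba > wiririwupa > wererewupa > welelewupa > elelewupa  (by unconditioned shift, vowel merger, unconditioned shift, glide loss)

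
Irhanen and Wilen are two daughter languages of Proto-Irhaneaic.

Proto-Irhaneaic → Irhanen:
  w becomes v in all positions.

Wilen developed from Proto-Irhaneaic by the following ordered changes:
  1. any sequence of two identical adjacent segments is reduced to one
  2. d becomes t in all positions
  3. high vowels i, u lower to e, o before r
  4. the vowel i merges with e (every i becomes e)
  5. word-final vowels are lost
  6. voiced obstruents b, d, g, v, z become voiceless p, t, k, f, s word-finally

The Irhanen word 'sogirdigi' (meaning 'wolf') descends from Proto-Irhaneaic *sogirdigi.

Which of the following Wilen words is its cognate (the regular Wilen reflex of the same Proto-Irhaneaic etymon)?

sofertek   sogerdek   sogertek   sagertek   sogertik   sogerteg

Wilen: *sogirdigi > sogirtigi > sogertigi > sogertege > sogerteg > sogertek  (by unconditioned shift, pre-rhotic lowering, vowel merger, apocope, final devoicing)
Among the options, 'sogertek' alone shows every Wilen change applied in order.

sogertek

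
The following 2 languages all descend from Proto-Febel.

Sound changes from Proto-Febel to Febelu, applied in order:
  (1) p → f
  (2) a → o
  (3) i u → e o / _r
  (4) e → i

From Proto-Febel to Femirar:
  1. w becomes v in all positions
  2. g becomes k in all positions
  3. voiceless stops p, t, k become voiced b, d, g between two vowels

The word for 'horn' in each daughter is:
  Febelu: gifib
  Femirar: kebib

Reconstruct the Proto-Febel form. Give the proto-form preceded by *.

*gepib

Position 1: Febelu has g, Femirar has k. Febelu preserves g here (none of its changes turn any other segment into g), so the proto-segment is *g.
Position 2: Febelu has i, Femirar has e. Femirar preserves e here (none of its changes turn any other segment into e), so the proto-segment is *e.
Continuing position by position gives *gepib; check it forward:
Febelu: *gepib
  gepib → gefib   [unconditioned shift]
  gefib (rule 2 does not apply)
  gefib (rule 3 does not apply)
  gefib → gifib   [vowel merger]
  giving Febelu gifib.
Femirar: start from *gepib.
  rule 1: no change — gepib
  rule 2 (unconditioned shift): gepib → kepib
  rule 3 (intervocalic voicing): kepib → kebib
  ⇒ Femirar kebib
*gepib is the unique common source.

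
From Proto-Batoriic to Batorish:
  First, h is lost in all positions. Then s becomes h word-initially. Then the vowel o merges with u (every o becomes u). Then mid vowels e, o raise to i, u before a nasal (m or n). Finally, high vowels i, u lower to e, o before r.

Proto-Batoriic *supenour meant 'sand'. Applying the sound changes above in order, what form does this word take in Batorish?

Batorish: *supenour > hupenour > hupenuur > hupinuur > hupinuor  (by debuccalisation, vowel merger, pre-nasal raising, pre-rhotic lowering)

hupinuor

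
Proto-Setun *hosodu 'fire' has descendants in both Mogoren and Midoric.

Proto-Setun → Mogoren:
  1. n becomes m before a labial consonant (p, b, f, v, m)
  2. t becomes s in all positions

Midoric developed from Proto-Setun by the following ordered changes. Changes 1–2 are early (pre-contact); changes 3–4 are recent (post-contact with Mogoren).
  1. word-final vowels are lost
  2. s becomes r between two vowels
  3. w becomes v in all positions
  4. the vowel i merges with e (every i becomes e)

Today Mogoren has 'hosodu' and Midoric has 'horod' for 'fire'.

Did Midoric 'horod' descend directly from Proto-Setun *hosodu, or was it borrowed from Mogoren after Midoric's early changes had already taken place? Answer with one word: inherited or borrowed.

If inherited, *hosodu would pass through all of Midoric's changes:
Midoric: start from *hosodu.
  rule 1 (apocope): hosodu → hosod
  rule 2 (rhotacism): hosod → horod
  rule 3: no change — horod
  rule 4: no change — horod
  ⇒ Midoric horod
If borrowed from Mogoren 'hosodu' after the early changes, it would undergo only the recent ones:
  rule 3 (unconditioned shift): no change (hosodu)
  rule 4 (vowel merger): no change (hosodu)
  ⇒ as a loan: hosodu
Midoric 'horod' matches the inherited outcome exactly, so it is an inherited cognate, not a loan.

inherited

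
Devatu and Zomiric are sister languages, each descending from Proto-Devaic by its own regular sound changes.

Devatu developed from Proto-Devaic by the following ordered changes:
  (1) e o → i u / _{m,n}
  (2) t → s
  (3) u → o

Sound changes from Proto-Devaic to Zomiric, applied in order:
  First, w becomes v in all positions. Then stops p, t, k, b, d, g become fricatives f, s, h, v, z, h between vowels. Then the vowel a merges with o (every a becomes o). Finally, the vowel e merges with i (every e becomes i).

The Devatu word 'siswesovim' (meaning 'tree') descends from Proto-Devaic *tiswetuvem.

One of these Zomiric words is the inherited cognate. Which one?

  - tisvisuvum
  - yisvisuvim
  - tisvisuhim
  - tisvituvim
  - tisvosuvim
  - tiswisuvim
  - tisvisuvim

tisvisuvim

Zomiric: *tiswetuvem
  tiswetuvem → tisvetuvem   [unconditioned shift]
  tisvetuvem → tisvesuvem   [intervocalic lenition]
  tisvesuvem (rule 3 does not apply)
  tisvesuvem → tisvisuvim   [vowel merger]
  giving Zomiric tisvisuvim.
The other candidates each miss or misapply at least one Zomiric change.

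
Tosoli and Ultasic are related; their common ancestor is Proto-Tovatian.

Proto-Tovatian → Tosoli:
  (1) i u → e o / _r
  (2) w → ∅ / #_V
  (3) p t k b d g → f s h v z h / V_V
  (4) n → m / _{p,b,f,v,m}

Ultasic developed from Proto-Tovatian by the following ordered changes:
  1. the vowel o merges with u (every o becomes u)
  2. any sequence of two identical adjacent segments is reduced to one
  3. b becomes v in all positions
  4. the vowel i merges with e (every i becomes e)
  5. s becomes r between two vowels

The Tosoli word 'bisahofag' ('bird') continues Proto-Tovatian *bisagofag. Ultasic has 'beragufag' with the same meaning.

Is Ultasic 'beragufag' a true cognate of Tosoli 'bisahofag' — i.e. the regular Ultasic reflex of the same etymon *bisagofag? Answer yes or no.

Derive the expected Ultasic reflex of *bisagofag:
Ultasic: start from *bisagofag.
  rule 1 (vowel merger): bisagofag → bisagufag
  rule 2: no change — bisagufag
  rule 3 (unconditioned shift): bisagufag → visagufag
  rule 4 (vowel merger): visagufag → vesagufag
  rule 5 (rhotacism): vesagufag → veragufag
  ⇒ Ultasic veragufag
The regular Ultasic reflex would be 'veragufag', but the attested form is 'beragufag'. The correspondence is irregular, so they are not cognates (the Ultasic form has a different source).

no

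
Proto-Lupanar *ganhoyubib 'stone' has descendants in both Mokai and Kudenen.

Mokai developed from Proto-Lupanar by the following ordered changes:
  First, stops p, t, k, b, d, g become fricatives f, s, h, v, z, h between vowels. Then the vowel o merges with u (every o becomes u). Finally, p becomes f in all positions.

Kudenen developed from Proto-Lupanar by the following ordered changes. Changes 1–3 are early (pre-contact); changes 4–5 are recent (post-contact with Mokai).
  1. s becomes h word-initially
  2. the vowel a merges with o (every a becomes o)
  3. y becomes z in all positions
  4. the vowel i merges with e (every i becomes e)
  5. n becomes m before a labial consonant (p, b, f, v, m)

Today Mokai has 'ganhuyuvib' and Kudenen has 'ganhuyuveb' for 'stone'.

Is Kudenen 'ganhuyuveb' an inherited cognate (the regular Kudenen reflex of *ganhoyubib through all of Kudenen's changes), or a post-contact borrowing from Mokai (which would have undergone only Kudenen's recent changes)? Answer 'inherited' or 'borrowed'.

If inherited, *ganhoyubib would pass through all of Kudenen's changes:
Kudenen: *ganhoyubib
  ganhoyubib (rule 1 does not apply)
  ganhoyubib → gonhoyubib   [vowel merger]
  gonhoyubib → gonhozubib   [unconditioned shift]
  gonhozubib → gonhozubeb   [vowel merger]
  gonhozubeb (rule 5 does not apply)
  giving Kudenen gonhozubeb.
If borrowed from Mokai 'ganhuyuvib' after the early changes, it would undergo only the recent ones:
  rule 4 (vowel merger): ganhuyuvib → ganhuyuveb
  rule 5 (nasal place assimilation): no change (ganhuyuveb)
  ⇒ as a loan: ganhuyuveb
Kudenen 'ganhuyuveb' matches the loan outcome 'ganhuyuveb', not the inherited 'gonhozubeb' — it skipped the early Kudenen changes, so it was borrowed from Mokai.

borrowed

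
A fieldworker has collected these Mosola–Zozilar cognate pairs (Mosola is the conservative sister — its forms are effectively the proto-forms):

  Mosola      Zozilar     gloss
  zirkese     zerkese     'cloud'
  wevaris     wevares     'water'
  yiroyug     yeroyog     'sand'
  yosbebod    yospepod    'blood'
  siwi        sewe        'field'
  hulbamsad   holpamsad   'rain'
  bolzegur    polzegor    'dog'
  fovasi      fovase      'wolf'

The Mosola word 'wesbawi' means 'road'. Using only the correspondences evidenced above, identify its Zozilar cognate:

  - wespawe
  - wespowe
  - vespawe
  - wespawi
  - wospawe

hulbamsad ~ holpamsad — Mosola b corresponds to Zozilar p after a consonant, before a back vowel.
siwi ~ sewe, fovasi ~ fovase — Mosola i corresponds to Zozilar e word-finally.
Applying these to Mosola 'wesbawi':
  wesbawi → wespawi   (b→p after a consonant, before a back vowel)
  wespawi → wespawe   (i→e word-finally)
So the Zozilar cognate is 'wespawe'.

wespawe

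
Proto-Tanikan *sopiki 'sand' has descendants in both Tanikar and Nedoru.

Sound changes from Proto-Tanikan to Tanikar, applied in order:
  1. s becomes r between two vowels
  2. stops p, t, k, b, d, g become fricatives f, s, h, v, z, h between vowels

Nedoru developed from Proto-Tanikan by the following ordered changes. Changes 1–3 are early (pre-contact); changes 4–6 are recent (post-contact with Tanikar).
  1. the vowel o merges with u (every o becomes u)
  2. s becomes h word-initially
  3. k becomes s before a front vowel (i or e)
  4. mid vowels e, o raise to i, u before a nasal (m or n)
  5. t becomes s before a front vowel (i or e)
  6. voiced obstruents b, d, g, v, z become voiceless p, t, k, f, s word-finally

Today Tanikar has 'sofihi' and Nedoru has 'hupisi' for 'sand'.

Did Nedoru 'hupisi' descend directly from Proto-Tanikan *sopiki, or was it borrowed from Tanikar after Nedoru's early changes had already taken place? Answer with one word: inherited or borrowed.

If inherited, *sopiki would pass through all of Nedoru's changes:
Nedoru: *sopiki > supiki > hupiki > hupisi  (by vowel merger, debuccalisation, palatalisation)
If borrowed from Tanikar 'sofihi' after the early changes, it would undergo only the recent ones:
  rule 4 (pre-nasal raising): no change (sofihi)
  rule 5 (palatalisation): no change (sofihi)
  rule 6 (final devoicing): no change (sofihi)
  ⇒ as a loan: sofihi
Nedoru 'hupisi' matches the inherited outcome exactly, so it is an inherited cognate, not a loan.

inherited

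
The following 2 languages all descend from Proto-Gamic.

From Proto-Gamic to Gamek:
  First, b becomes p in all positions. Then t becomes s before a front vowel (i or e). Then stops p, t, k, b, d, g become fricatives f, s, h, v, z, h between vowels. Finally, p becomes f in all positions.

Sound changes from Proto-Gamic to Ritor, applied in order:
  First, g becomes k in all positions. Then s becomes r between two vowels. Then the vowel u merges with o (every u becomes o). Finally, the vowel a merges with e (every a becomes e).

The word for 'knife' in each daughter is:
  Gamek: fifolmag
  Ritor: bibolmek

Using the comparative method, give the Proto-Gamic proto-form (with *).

Position 3: Gamek has f, Ritor has b. Ritor preserves b here (none of its changes turn any other segment into b), so the proto-segment is *b.
Position 8: Gamek has g, Ritor has k. Gamek preserves g here (none of its changes turn any other segment into g), so the proto-segment is *g.
Verify the candidate proto-form against each daughter:
Gamek: *bibolmag > pipolmag > pifolmag > fifolmag  (by unconditioned shift, intervocalic lenition, unconditioned shift)
Ritor: *bibolmag > bibolmak > bibolmek  (by unconditioned shift, vowel merger)
No other proto-form is consistent with every reflex, so the reconstruction is *bibolmag.

*bibolmag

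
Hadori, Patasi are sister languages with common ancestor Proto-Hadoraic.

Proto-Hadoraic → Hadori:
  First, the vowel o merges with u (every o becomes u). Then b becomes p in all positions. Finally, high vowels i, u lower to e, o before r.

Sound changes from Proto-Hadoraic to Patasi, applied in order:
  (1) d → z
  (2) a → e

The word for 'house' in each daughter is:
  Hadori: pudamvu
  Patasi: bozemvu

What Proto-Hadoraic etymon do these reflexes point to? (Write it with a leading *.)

Position 3: Hadori has d, Patasi has z. Hadori preserves d here (none of its changes turn any other segment into d), so the proto-segment is *d.
Position 4: Hadori has a, Patasi has e. Hadori preserves a here (none of its changes turn any other segment into a), so the proto-segment is *a.
This points to *bodamvu. Verify forward in each daughter:
Hadori: *bodamvu > budamvu > pudamvu  (by vowel merger, unconditioned shift)
Patasi: start from *bodamvu.
  rule 1 (unconditioned shift): bodamvu → bozamvu
  rule 2 (vowel merger): bozamvu → bozemvu
  ⇒ Patasi bozemvu
Only *bodamvu yields all of Hadori pudamvu, Patasi bozemvu.

*bodamvu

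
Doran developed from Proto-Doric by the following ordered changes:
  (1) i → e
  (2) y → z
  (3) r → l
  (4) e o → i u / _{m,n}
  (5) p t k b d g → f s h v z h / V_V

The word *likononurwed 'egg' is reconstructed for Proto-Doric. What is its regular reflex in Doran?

lehununulwed

Doran: start from *likononurwed.
  rule 1 (vowel merger): likononurwed → lekononurwed
  rule 2: no change — lekononurwed
  rule 3 (unconditioned shift): lekononurwed → lekononulwed
  rule 4 (pre-nasal raising): lekononulwed → lekununulwed
  rule 5 (intervocalic lenition): lekununulwed → lehununulwed
  ⇒ Doran lehununulwed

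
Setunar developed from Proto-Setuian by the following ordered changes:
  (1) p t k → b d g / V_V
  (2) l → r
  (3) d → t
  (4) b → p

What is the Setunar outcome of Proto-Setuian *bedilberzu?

petirperzu

Setunar: *bedilberzu > bedirberzu > betirberzu > petirperzu  (by unconditioned shift, unconditioned shift, unconditioned shift)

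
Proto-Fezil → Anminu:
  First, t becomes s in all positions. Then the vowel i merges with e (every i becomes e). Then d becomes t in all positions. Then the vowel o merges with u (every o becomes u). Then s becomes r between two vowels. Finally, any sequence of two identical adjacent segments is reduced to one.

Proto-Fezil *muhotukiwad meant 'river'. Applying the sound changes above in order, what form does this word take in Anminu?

Anminu: *muhotukiwad > muhosukiwad > muhosukewad > muhosukewat > muhusukewat > muhurukewat  (by unconditioned shift, vowel merger, unconditioned shift, vowel merger, rhotacism)

muhurukewat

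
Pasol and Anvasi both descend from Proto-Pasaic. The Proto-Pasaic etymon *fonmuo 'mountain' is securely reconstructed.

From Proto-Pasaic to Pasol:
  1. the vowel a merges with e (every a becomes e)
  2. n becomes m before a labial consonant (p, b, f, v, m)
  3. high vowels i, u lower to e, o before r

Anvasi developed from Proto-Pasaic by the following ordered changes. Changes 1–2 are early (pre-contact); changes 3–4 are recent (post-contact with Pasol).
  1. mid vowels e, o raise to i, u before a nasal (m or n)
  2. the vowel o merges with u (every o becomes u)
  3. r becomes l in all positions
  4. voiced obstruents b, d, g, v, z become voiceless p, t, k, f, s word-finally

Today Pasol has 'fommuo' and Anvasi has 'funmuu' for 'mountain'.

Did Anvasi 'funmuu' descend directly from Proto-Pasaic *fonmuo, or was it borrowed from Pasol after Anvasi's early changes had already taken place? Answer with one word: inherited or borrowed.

inherited

If inherited, *fonmuo would pass through all of Anvasi's changes:
Anvasi: start from *fonmuo.
  rule 1 (pre-nasal raising): fonmuo → funmuo
  rule 2 (vowel merger): funmuo → funmuu
  rule 3: no change — funmuu
  rule 4: no change — funmuu
  ⇒ Anvasi funmuu
If borrowed from Pasol 'fommuo' after the early changes, it would undergo only the recent ones:
  rule 3 (unconditioned shift): no change (fommuo)
  rule 4 (final devoicing): no change (fommuo)
  ⇒ as a loan: fommuo
Anvasi 'funmuu' matches the inherited outcome exactly, so it is an inherited cognate, not a loan.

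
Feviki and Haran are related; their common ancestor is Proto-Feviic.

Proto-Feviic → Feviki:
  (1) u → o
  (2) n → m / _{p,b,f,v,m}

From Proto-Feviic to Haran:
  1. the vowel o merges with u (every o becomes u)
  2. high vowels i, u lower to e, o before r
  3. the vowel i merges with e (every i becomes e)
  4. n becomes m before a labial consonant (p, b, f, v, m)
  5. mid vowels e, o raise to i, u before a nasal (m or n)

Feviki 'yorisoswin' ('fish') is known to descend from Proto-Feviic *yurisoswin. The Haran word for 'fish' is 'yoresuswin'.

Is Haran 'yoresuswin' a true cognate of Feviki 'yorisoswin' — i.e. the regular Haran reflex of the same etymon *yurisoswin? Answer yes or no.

Derive the expected Haran reflex of *yurisoswin:
Haran: start from *yurisoswin.
  rule 1 (vowel merger): yurisoswin → yurisuswin
  rule 2 (pre-rhotic lowering): yurisuswin → yorisuswin
  rule 3 (vowel merger): yorisuswin → yoresuswen
  rule 4: no change — yoresuswen
  rule 5 (pre-nasal raising): yoresuswen → yoresuswin
  ⇒ Haran yoresuswin
Haran 'yoresuswin' matches the regular reflex exactly, so the pair is cognate.

yes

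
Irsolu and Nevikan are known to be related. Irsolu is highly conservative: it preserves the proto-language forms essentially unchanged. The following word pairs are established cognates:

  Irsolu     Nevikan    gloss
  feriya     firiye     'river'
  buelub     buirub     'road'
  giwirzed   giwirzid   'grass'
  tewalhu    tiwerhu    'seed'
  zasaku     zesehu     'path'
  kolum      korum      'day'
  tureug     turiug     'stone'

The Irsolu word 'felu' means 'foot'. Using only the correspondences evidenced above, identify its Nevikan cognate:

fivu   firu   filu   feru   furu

firu

giwirzed ~ giwirzid, tewalhu ~ tiwerhu — Irsolu e corresponds to Nevikan i after a consonant, before a consonant other than r, m, n, p, b, f, v.
buelub ~ buirub, kolum ~ korum — Irsolu l corresponds to Nevikan r between vowels (before a back vowel).
Applying these to Irsolu 'felu':
  felu → filu   (e→i after a consonant, before a consonant other than r, m, n, p, b, f, v)
  filu → firu   (l→r between vowels (before a back vowel))
So the Nevikan cognate is 'firu'.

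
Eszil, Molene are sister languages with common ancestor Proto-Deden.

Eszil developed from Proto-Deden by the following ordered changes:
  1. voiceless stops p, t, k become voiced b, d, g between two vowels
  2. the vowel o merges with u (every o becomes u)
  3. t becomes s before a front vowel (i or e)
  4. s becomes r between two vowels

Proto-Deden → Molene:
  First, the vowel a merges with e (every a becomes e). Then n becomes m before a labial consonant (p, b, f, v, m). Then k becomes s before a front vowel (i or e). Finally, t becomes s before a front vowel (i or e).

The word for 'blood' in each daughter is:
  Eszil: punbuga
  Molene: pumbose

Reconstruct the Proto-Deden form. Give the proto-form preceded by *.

*punboka

Position 5: Eszil has u, Molene has o. Molene preserves o here (none of its changes turn any other segment into o), so the proto-segment is *o.
Position 3: Eszil has n, Molene has m. Eszil preserves n here (none of its changes turn any other segment into n), so the proto-segment is *n.
Position 7: Eszil has a, Molene has e. Eszil preserves a here (none of its changes turn any other segment into a), so the proto-segment is *a.
This points to *punboka. Verify forward in each daughter:
Eszil: start from *punboka.
  rule 1 (intervocalic voicing): punboka → punboga
  rule 2 (vowel merger): punboga → punbuga
  rule 3: no change — punbuga
  rule 4: no change — punbuga
  ⇒ Eszil punbuga
Molene: start from *punboka.
  rule 1 (vowel merger): punboka → punboke
  rule 2 (nasal place assimilation): punboke → pumboke
  rule 3 (palatalisation): pumboke → pumbose
  rule 4: no change — pumbose
  ⇒ Molene pumbose
No other proto-form is consistent with every reflex, so the reconstruction is *punboka.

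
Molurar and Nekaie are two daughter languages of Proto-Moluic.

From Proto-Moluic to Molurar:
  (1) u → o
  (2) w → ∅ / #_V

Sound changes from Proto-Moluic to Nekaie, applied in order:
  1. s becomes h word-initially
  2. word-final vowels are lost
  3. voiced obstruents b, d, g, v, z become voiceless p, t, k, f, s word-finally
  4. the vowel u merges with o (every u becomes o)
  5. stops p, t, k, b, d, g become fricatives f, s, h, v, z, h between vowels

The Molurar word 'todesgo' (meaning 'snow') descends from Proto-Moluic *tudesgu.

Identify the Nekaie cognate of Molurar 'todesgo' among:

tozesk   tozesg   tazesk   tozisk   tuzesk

tozesk

Nekaie: start from *tudesgu.
  rule 1: no change — tudesgu
  rule 2 (apocope): tudesgu → tudesg
  rule 3 (final devoicing): tudesg → tudesk
  rule 4 (vowel merger): tudesk → todesk
  rule 5 (intervocalic lenition): todesk → tozesk
  ⇒ Nekaie tozesk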